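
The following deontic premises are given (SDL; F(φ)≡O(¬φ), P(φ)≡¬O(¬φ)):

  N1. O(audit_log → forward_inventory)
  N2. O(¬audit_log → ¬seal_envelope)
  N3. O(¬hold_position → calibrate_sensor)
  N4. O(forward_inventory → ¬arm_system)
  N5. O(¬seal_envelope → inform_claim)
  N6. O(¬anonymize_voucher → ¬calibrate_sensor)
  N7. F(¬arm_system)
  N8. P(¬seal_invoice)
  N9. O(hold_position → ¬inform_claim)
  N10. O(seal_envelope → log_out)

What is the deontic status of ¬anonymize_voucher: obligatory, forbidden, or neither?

Forbidden

F(¬arm_system) at premise 7 means O(arm_system).
The contrapositive of premise 4 (O(forward_inventory → ¬arm_system)) is O(arm_system → ¬forward_inventory), and O(arm_system) is already established, so O(¬forward_inventory).
Premise 1, O(audit_log → forward_inventory), contraposes to O(¬forward_inventory → ¬audit_log); with O(¬forward_inventory) we get O(¬audit_log).
From O(¬audit_log) and premise 2, O(¬audit_log → ¬seal_envelope), we obtain O(¬seal_envelope).
Premise 5 is O(¬seal_envelope → inform_claim); since O(¬seal_envelope), deontic closure gives O(inform_claim).
The contrapositive of premise 9 (O(hold_position → ¬inform_claim)) is O(inform_claim → ¬hold_position), and O(inform_claim) is already established, so O(¬hold_position).
From O(¬hold_position) and premise 3, O(¬hold_position → calibrate_sensor), we obtain O(calibrate_sensor).
The contrapositive of premise 6 (O(¬anonymize_voucher → ¬calibrate_sensor)) is O(calibrate_sensor → anonymize_voucher), and O(calibrate_sensor) is already established, so O(anonymize_voucher).
Premises 8, 10 do not contribute to this derivation.
Thus O(anonymize_voucher), which is F(¬anonymize_voucher): ¬anonymize_voucher is forbidden.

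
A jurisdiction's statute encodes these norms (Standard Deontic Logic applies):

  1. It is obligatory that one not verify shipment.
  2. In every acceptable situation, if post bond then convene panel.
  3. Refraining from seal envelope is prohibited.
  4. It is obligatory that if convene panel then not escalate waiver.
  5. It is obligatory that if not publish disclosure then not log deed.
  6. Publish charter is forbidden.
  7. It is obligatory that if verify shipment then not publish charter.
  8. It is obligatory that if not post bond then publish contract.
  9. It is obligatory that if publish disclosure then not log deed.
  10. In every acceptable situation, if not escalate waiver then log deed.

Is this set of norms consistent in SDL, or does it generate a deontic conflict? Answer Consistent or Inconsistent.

Consistent

Premise 7 is O(verify_shipment → ¬publish_charter); even if O(¬publish_charter) held, inferring O(verify_shipment) would be affirming the consequent — invalid.
So O(verify_shipment) is not derivable, and the apparent clash with O(¬verify_shipment) does not arise.
A world satisfying every obligation exists (e.g. convene_panel=false, escalate_waiver=true, log_deed=false, post_bond=false, publish_charter=false, publish_contract=true, publish_disclosure=false, seal_envelope=true, verify_shipment=false); no atom is both obligatory and forbidden, so the set is consistent.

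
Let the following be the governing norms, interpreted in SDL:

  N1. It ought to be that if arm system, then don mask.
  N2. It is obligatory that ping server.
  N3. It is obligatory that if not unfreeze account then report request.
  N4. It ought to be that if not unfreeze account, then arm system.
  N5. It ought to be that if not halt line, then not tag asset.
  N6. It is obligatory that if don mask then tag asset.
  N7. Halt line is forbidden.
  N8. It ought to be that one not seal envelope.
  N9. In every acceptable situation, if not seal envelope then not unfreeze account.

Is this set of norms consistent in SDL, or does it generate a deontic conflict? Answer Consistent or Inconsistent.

Inconsistent

Premise 7, F(halt_line), is equivalent to O(¬halt_line).
Premise 5 is O(¬halt_line → ¬tag_asset); since O(¬halt_line), deontic closure gives O(¬tag_asset).
Premise 6, O(don_mask → tag_asset), contraposes to O(¬tag_asset → ¬don_mask); with O(¬tag_asset) we get O(¬don_mask).
Premise 1, O(arm_system → don_mask), contraposes to O(¬don_mask → ¬arm_system); with O(¬don_mask) we get O(¬arm_system).
Premise 4, O(¬unfreeze_account → arm_system), contraposes to O(¬arm_system → unfreeze_account); with O(¬arm_system) we get O(unfreeze_account).
Premise 9 is O(¬seal_envelope → ¬unfreeze_account); contrapositively O(unfreeze_account → seal_envelope). Since O(unfreeze_account) holds, K gives O(seal_envelope).
However, premise 8 gives O(¬seal_envelope).
We now have both O(seal_envelope) and O(¬seal_envelope) — seal_envelope is simultaneously obligatory and forbidden, violating the D-axiom.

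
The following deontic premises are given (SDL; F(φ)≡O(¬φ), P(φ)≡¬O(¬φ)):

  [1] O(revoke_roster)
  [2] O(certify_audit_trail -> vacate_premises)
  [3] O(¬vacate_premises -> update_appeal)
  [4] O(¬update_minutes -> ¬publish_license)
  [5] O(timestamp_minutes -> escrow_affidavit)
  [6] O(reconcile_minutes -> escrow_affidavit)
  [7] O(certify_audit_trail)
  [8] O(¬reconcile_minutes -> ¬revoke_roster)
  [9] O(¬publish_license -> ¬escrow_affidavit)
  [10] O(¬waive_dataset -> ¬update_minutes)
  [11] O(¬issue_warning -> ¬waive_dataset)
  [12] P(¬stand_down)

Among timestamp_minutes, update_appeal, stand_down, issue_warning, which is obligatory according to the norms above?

Premise 1 states O(revoke_roster) outright.
The contrapositive of premise 8 (O(¬reconcile_minutes -> ¬revoke_roster)) is O(revoke_roster -> reconcile_minutes), and O(revoke_roster) is already established, so O(reconcile_minutes).
Applying K to premise 6 (O(reconcile_minutes -> escrow_affidavit)) and O(reconcile_minutes) yields O(escrow_affidavit).
The contrapositive of premise 9 (O(¬publish_license -> ¬escrow_affidavit)) is O(escrow_affidavit -> publish_license), and O(escrow_affidavit) is already established, so O(publish_license).
Premise 4 is O(¬update_minutes -> ¬publish_license); contrapositively O(publish_license -> update_minutes). Since O(publish_license) holds, K gives O(update_minutes).
Premise 10, O(¬waive_dataset -> ¬update_minutes), contraposes to O(update_minutes -> waive_dataset); with O(update_minutes) we get O(waive_dataset).
Premise 11, O(¬issue_warning -> ¬waive_dataset), contraposes to O(waive_dataset -> issue_warning); with O(waive_dataset) we get O(issue_warning).
So O(issue_warning) holds — issue_warning is obligatory. None of the other listed options is made obligatory by any chain of premises.

issue_warning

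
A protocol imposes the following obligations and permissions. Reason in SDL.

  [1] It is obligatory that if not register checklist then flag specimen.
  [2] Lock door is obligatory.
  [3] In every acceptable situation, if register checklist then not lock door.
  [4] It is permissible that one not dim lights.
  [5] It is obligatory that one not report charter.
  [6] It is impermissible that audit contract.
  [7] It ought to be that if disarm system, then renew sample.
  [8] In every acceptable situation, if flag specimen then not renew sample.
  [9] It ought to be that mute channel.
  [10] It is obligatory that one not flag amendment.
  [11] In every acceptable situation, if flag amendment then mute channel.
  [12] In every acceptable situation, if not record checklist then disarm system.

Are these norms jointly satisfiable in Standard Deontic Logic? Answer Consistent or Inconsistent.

Consistent

Premise 11 is O(flag_amendment → mute_channel); even if O(mute_channel) held, inferring O(flag_amendment) would be affirming the consequent — invalid.
So O(flag_amendment) is not derivable, and the apparent clash with O(¬flag_amendment) does not arise.
A world satisfying every obligation exists (e.g. audit_contract=false, dim_lights=false, disarm_system=false, flag_amendment=false, flag_specimen=true, lock_door=true, mute_channel=true, record_checklist=true, register_checklist=false, renew_sample=false, report_charter=false); no atom is both obligatory and forbidden, so the set is consistent.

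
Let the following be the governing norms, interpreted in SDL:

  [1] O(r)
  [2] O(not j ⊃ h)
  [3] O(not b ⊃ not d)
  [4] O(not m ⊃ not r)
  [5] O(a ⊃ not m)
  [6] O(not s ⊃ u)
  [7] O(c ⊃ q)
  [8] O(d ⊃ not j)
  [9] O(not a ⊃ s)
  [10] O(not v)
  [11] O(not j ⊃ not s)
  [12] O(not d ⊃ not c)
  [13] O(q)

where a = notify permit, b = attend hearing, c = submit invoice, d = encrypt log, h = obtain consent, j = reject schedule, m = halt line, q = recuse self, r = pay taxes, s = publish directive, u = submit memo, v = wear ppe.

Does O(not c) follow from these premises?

Yes

Premise 1 states O(r) outright.
Premise 4 is O(not m ⊃ not r); contrapositively O(r ⊃ m). Since O(r) holds, K gives O(m).
Premise 5 is O(a ⊃ not m); contrapositively O(m ⊃ not a). Since O(m) holds, K gives O(not a).
Premise 9 is O(not a ⊃ s); since O(not a), deontic closure gives O(s).
Premise 11, O(not j ⊃ not s), contraposes to O(s ⊃ j); with O(s) we get O(j).
Premise 8, O(d ⊃ not j), contraposes to O(j ⊃ not d); with O(j) we get O(not d).
Premise 12 is O(not d ⊃ not c); since O(not d), deontic closure gives O(not c).
Premises 2, 3, 6, 7, 10, 13 do not contribute to this derivation.
So O(not c) follows.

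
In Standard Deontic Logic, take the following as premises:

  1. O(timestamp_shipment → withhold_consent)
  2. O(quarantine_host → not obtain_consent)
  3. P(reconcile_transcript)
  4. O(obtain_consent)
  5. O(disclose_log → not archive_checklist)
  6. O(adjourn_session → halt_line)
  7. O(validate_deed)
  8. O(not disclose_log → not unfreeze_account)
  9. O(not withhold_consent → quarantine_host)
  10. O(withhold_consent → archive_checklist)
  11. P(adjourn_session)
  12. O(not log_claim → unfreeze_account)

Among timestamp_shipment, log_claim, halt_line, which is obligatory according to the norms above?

log_claim

From premise 4 we have O(obtain_consent).
Premise 2, O(quarantine_host → not obtain_consent), contraposes to O(obtain_consent → not quarantine_host); with O(obtain_consent) we get O(not quarantine_host).
Premise 9 is O(not withhold_consent → quarantine_host); contrapositively O(not quarantine_host → withhold_consent). Since O(not quarantine_host) holds, K gives O(withhold_consent).
With premise 10, O(withhold_consent → archive_checklist), the K-axiom yields O(archive_checklist).
Premise 5 is O(disclose_log → not archive_checklist); contrapositively O(archive_checklist → not disclose_log). Since O(archive_checklist) holds, K gives O(not disclose_log).
With premise 8, O(not disclose_log → not unfreeze_account), the K-axiom yields O(not unfreeze_account).
Premise 12, O(not log_claim → unfreeze_account), contraposes to O(not unfreeze_account → log_claim); with O(not unfreeze_account) we get O(log_claim).
So O(log_claim) holds — log_claim is obligatory. None of the other listed options is made obligatory by any chain of premises.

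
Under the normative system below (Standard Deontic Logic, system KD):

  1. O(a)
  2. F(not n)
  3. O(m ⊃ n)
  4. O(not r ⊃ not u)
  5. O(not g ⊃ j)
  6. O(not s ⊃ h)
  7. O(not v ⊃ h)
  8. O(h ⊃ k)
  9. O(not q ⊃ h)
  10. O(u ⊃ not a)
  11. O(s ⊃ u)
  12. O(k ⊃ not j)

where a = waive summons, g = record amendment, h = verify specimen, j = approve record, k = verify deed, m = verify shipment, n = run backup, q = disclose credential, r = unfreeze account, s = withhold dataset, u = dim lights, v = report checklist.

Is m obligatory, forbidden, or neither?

Neither

Premise 3 is O(m ⊃ n); even if O(n) held, inferring O(m) would be affirming the consequent — invalid.
No premise or chain of K-axiom applications forces O(m), and none forces O(not m). So m is neither obligatory nor forbidden under these norms.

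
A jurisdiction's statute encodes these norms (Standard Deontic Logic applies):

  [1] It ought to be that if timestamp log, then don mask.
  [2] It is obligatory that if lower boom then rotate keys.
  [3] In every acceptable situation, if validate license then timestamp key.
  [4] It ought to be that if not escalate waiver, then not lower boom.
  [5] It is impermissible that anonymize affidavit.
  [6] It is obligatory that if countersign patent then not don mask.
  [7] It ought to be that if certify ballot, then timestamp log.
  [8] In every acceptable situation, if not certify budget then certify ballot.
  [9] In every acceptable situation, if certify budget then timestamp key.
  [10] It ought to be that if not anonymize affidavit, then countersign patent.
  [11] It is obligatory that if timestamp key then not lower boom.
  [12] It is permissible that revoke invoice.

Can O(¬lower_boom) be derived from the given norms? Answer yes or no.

Yes

Premise 5 is F(anonymize_affidavit), i.e. O(¬anonymize_affidavit).
From O(¬anonymize_affidavit) and premise 10, O(¬anonymize_affidavit → countersign_patent), we obtain O(countersign_patent).
Premise 6 is O(countersign_patent → ¬don_mask); since O(countersign_patent), deontic closure gives O(¬don_mask).
Premise 1, O(timestamp_log → don_mask), contraposes to O(¬don_mask → ¬timestamp_log); with O(¬don_mask) we get O(¬timestamp_log).
The contrapositive of premise 7 (O(certify_ballot → timestamp_log)) is O(¬timestamp_log → ¬certify_ballot), and O(¬timestamp_log) is already established, so O(¬certify_ballot).
The contrapositive of premise 8 (O(¬certify_budget → certify_ballot)) is O(¬certify_ballot → certify_budget), and O(¬certify_ballot) is already established, so O(certify_budget).
From O(certify_budget) and premise 9, O(certify_budget → timestamp_key), we obtain O(timestamp_key).
With premise 11, O(timestamp_key → ¬lower_boom), the K-axiom yields O(¬lower_boom).
Premises 2, 3, 4, 12 do not contribute to this derivation.
So O(¬lower_boom) follows.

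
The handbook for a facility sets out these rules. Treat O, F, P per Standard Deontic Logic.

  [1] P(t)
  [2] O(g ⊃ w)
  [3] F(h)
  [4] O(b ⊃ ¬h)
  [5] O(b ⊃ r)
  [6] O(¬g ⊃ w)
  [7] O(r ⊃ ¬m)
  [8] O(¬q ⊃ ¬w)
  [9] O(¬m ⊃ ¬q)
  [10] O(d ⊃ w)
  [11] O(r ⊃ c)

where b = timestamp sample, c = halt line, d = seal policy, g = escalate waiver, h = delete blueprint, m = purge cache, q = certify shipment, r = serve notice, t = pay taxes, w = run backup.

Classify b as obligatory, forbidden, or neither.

Premises 6 and 2 cover both cases: O(¬g ⊃ w) and O(g ⊃ w). Since ¬g ∨ g is a tautology, O(w) follows.
Premise 8 is O(¬q ⊃ ¬w); contrapositively O(w ⊃ q). Since O(w) holds, K gives O(q).
The contrapositive of premise 9 (O(¬m ⊃ ¬q)) is O(q ⊃ m), and O(q) is already established, so O(m).
Premise 7 is O(r ⊃ ¬m); contrapositively O(m ⊃ ¬r). Since O(m) holds, K gives O(¬r).
Premise 5 is O(b ⊃ r); contrapositively O(¬r ⊃ ¬b). Since O(¬r) holds, K gives O(¬b).
Premises 1, 3, 4, 10, 11 do not contribute to this derivation.
Thus O(¬b), which is F(b): b is forbidden.

Forbidden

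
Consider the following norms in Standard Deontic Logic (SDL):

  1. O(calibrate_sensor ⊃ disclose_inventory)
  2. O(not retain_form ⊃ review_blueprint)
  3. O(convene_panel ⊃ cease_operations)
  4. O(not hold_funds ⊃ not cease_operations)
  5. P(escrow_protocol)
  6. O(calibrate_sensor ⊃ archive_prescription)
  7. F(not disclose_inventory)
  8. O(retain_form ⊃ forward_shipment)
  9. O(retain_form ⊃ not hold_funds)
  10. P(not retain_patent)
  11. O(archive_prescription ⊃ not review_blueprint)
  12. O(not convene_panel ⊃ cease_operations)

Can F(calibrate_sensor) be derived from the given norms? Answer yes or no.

Premises 3 and 12 are O(convene_panel ⊃ cease_operations) and O(not convene_panel ⊃ cease_operations); every ideal world satisfies convene_panel or not convene_panel, so in either case cease_operations holds — hence O(cease_operations).
Premise 4, O(not hold_funds ⊃ not cease_operations), contraposes to O(cease_operations ⊃ hold_funds); with O(cease_operations) we get O(hold_funds).
The contrapositive of premise 9 (O(retain_form ⊃ not hold_funds)) is O(hold_funds ⊃ not retain_form), and O(hold_funds) is already established, so O(not retain_form).
With premise 2, O(not retain_form ⊃ review_blueprint), the K-axiom yields O(review_blueprint).
The contrapositive of premise 11 (O(archive_prescription ⊃ not review_blueprint)) is O(review_blueprint ⊃ not archive_prescription), and O(review_blueprint) is already established, so O(not archive_prescription).
The contrapositive of premise 6 (O(calibrate_sensor ⊃ archive_prescription)) is O(not archive_prescription ⊃ not calibrate_sensor), and O(not archive_prescription) is already established, so O(not calibrate_sensor).
Premises 1, 5, 7, 8, 10 do not contribute to this derivation.
So O(not calibrate_sensor) holds, i.e. F(calibrate_sensor). The claim follows.

Yes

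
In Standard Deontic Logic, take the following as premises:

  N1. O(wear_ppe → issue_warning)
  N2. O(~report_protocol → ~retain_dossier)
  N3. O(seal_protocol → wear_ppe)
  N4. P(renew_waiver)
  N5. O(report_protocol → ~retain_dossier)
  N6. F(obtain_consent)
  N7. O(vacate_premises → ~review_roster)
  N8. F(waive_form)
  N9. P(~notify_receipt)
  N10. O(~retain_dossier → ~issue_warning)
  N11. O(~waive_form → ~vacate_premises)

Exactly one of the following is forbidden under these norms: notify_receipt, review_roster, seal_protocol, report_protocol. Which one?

Premises 2 and 5 are O(~report_protocol → ~retain_dossier) and O(report_protocol → ~retain_dossier); every ideal world satisfies ~report_protocol or report_protocol, so in either case ~retain_dossier holds — hence O(~retain_dossier).
Premise 10 is O(~retain_dossier → ~issue_warning); since O(~retain_dossier), deontic closure gives O(~issue_warning).
Premise 1 is O(wear_ppe → issue_warning); contrapositively O(~issue_warning → ~wear_ppe). Since O(~issue_warning) holds, K gives O(~wear_ppe).
The contrapositive of premise 3 (O(seal_protocol → wear_ppe)) is O(~wear_ppe → ~seal_protocol), and O(~wear_ppe) is already established, so O(~seal_protocol).
So O(~seal_protocol) holds, i.e. seal_protocol is forbidden. None of the other listed options is forbidden under the premises.

seal_protocol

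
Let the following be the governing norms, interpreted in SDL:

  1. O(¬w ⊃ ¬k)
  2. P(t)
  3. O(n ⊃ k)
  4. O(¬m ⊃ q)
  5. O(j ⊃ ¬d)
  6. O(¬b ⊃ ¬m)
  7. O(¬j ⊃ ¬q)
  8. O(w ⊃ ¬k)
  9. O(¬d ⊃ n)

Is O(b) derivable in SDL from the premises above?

Premises 8 and 1 are O(w ⊃ ¬k) and O(¬w ⊃ ¬k); every ideal world satisfies w or ¬w, so in either case ¬k holds — hence O(¬k).
Premise 3 is O(n ⊃ k); contrapositively O(¬k ⊃ ¬n). Since O(¬k) holds, K gives O(¬n).
Premise 9 is O(¬d ⊃ n); contrapositively O(¬n ⊃ d). Since O(¬n) holds, K gives O(d).
Premise 5 is O(j ⊃ ¬d); contrapositively O(d ⊃ ¬j). Since O(d) holds, K gives O(¬j).
With premise 7, O(¬j ⊃ ¬q), the K-axiom yields O(¬q).
Premise 4, O(¬m ⊃ q), contraposes to O(¬q ⊃ m); with O(¬q) we get O(m).
The contrapositive of premise 6 (O(¬b ⊃ ¬m)) is O(m ⊃ b), and O(m) is already established, so O(b).
Premise 2 does not contribute to this derivation.
So O(b) follows.

Yes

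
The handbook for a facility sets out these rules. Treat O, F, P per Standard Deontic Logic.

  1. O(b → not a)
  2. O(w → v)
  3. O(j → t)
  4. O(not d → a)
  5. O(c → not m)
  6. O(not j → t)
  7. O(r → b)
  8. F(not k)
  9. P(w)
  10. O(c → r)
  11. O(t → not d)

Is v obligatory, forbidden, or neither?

Premise 2 is O(w → v), but O(w) is not derivable from the premises (the permission P(w) asserts only not O(not w), not O(w)), so it does not yield O(v).
No premise or chain of K-axiom applications forces O(v), and none forces O(not v). So v is neither obligatory nor forbidden under these norms.

Neither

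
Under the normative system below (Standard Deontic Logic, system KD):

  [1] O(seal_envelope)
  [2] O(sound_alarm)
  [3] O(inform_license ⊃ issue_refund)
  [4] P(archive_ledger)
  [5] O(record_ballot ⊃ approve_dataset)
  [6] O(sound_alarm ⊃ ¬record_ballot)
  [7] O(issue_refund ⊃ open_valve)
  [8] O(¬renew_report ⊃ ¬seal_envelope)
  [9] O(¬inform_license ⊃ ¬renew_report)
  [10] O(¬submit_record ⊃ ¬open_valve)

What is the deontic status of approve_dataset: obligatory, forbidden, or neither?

Neither

Premise 5 is O(record_ballot ⊃ approve_dataset), but O(record_ballot) is not derivable from the premises, so it does not yield O(approve_dataset).
No premise or chain of K-axiom applications forces O(approve_dataset), and none forces O(¬approve_dataset). So approve_dataset is neither obligatory nor forbidden under these norms.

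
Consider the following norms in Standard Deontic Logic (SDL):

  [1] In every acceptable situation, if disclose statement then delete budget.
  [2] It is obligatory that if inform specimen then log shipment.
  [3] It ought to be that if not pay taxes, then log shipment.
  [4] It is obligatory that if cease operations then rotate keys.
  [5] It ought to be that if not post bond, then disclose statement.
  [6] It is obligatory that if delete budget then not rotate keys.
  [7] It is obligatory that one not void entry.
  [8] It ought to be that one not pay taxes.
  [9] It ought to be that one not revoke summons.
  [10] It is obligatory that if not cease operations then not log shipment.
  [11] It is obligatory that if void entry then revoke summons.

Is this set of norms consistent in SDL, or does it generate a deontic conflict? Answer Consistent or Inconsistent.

Consistent

Premise 11 is O(void_entry → revoke_summons), but O(void_entry) is not derivable from the premises, so it does not yield O(revoke_summons).
So O(revoke_summons) is not derivable, and the apparent clash with O(¬revoke_summons) does not arise.
A world satisfying every obligation exists (e.g. cease_operations=true, delete_budget=false, disclose_statement=false, inform_specimen=false, log_shipment=true, pay_taxes=false, post_bond=true, revoke_summons=false, rotate_keys=true, void_entry=false); no atom is both obligatory and forbidden, so the set is consistent.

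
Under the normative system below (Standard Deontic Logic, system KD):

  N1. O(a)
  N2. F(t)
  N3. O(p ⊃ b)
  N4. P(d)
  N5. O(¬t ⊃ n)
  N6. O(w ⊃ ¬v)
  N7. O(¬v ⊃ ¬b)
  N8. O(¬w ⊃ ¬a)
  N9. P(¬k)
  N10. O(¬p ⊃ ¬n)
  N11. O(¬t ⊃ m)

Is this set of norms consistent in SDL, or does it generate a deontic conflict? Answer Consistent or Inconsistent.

Premise 1 gives O(a).
The contrapositive of premise 8 (O(¬w ⊃ ¬a)) is O(a ⊃ w), and O(a) is already established, so O(w).
Applying K to premise 6 (O(w ⊃ ¬v)) and O(w) yields O(¬v).
Premise 7 is O(¬v ⊃ ¬b); since O(¬v), deontic closure gives O(¬b).
The contrapositive of premise 3 (O(p ⊃ b)) is O(¬b ⊃ ¬p), and O(¬b) is already established, so O(¬p).
Applying K to premise 10 (O(¬p ⊃ ¬n)) and O(¬p) yields O(¬n).
The contrapositive of premise 5 (O(¬t ⊃ n)) is O(¬n ⊃ t), and O(¬n) is already established, so O(t).
But premise 2, F(t), means O(¬t).
We now have both O(t) and O(¬t) — t is simultaneously obligatory and forbidden, violating the D-axiom.

Inconsistent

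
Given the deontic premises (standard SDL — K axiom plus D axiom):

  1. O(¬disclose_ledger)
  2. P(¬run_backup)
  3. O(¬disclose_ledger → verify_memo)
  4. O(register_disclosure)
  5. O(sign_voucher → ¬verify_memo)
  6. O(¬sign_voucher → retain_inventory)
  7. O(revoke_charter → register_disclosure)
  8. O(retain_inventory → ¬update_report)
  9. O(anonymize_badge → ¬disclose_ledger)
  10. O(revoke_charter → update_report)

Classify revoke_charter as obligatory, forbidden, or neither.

Forbidden

Premise 1 gives O(¬disclose_ledger).
Premise 3 is O(¬disclose_ledger → verify_memo); since O(¬disclose_ledger), deontic closure gives O(verify_memo).
Premise 5 is O(sign_voucher → ¬verify_memo); contrapositively O(verify_memo → ¬sign_voucher). Since O(verify_memo) holds, K gives O(¬sign_voucher).
Premise 6 is O(¬sign_voucher → retain_inventory); since O(¬sign_voucher), deontic closure gives O(retain_inventory).
With premise 8, O(retain_inventory → ¬update_report), the K-axiom yields O(¬update_report).
Premise 10 is O(revoke_charter → update_report); contrapositively O(¬update_report → ¬revoke_charter). Since O(¬update_report) holds, K gives O(¬revoke_charter).
Premises 2, 4, 7, 9 do not contribute to this derivation.
Thus O(¬revoke_charter), which is F(revoke_charter): revoke_charter is forbidden.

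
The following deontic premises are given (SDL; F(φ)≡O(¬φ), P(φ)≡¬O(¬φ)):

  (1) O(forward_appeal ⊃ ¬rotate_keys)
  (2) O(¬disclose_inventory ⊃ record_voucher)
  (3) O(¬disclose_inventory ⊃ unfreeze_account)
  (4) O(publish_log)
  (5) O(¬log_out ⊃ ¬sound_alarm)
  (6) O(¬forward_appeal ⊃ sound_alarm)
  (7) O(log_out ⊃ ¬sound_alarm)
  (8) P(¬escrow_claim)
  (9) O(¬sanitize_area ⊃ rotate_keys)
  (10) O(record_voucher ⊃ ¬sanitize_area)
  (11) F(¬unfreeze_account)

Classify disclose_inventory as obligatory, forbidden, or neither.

Premises 5 and 7 cover both cases: O(¬log_out ⊃ ¬sound_alarm) and O(log_out ⊃ ¬sound_alarm). Since ¬log_out ∨ log_out is a tautology, O(¬sound_alarm) follows.
Premise 6 is O(¬forward_appeal ⊃ sound_alarm); contrapositively O(¬sound_alarm ⊃ forward_appeal). Since O(¬sound_alarm) holds, K gives O(forward_appeal).
From O(forward_appeal) and premise 1, O(forward_appeal ⊃ ¬rotate_keys), we obtain O(¬rotate_keys).
Premise 9 is O(¬sanitize_area ⊃ rotate_keys); contrapositively O(¬rotate_keys ⊃ sanitize_area). Since O(¬rotate_keys) holds, K gives O(sanitize_area).
The contrapositive of premise 10 (O(record_voucher ⊃ ¬sanitize_area)) is O(sanitize_area ⊃ ¬record_voucher), and O(sanitize_area) is already established, so O(¬record_voucher).
Premise 2, O(¬disclose_inventory ⊃ record_voucher), contraposes to O(¬record_voucher ⊃ disclose_inventory); with O(¬record_voucher) we get O(disclose_inventory).
Premises 3, 4, 8, 11 do not contribute to this derivation.
Hence disclose_inventory is obligatory.

Obligatory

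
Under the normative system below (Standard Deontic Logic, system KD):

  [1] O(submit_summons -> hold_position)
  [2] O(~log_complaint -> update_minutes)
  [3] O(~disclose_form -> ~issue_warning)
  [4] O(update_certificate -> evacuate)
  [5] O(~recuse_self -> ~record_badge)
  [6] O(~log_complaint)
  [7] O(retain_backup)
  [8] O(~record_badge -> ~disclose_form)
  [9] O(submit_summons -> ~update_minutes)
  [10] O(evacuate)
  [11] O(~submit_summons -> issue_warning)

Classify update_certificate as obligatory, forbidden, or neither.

Premise 4 is O(update_certificate -> evacuate); even if O(evacuate) held, inferring O(update_certificate) would be affirming the consequent — invalid.
No premise or chain of K-axiom applications forces O(update_certificate), and none forces O(~update_certificate). So update_certificate is neither obligatory nor forbidden under these norms.

Neither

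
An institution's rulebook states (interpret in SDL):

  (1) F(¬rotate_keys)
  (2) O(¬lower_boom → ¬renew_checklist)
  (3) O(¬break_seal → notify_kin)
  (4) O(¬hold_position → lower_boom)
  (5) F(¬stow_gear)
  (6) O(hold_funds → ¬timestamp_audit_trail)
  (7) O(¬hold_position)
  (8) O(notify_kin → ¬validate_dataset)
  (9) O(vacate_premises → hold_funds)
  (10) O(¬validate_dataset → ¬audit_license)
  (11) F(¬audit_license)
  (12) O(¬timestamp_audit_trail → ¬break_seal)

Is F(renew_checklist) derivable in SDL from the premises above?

No

Premise 2 is O(¬lower_boom → ¬renew_checklist), but O(¬lower_boom) is not derivable from the premises, so it does not yield O(¬renew_checklist).
No other premise forces O(¬renew_checklist). An ideal world satisfying every premise can still have renew_checklist true, so F(renew_checklist) is not derivable.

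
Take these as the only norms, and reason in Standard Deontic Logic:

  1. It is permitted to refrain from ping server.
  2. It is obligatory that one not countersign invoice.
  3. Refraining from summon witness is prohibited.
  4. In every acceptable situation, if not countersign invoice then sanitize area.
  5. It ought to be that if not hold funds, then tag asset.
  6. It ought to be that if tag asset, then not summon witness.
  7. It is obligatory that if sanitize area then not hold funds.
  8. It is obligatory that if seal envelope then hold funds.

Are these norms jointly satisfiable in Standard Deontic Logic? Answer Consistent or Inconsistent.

Inconsistent

Premise 3, F(¬summon_witness), is equivalent to O(summon_witness).
Premise 6 is O(tag_asset → ¬summon_witness); contrapositively O(summon_witness → ¬tag_asset). Since O(summon_witness) holds, K gives O(¬tag_asset).
The contrapositive of premise 5 (O(¬hold_funds → tag_asset)) is O(¬tag_asset → hold_funds), and O(¬tag_asset) is already established, so O(hold_funds).
The contrapositive of premise 7 (O(sanitize_area → ¬hold_funds)) is O(hold_funds → ¬sanitize_area), and O(hold_funds) is already established, so O(¬sanitize_area).
The contrapositive of premise 4 (O(¬countersign_invoice → sanitize_area)) is O(¬sanitize_area → countersign_invoice), and O(¬sanitize_area) is already established, so O(countersign_invoice).
However, premise 2 gives O(¬countersign_invoice).
We now have both O(countersign_invoice) and O(¬countersign_invoice) — countersign_invoice is simultaneously obligatory and forbidden, violating the D-axiom.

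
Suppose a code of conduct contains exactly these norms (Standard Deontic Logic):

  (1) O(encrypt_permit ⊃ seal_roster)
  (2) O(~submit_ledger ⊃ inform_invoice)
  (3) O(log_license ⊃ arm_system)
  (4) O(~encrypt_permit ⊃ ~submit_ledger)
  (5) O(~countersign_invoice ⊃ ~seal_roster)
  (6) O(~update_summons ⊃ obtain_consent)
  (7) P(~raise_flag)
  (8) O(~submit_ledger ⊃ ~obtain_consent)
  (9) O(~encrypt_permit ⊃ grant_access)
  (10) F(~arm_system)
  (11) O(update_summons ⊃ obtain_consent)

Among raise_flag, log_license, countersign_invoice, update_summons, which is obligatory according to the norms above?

By case analysis on ~update_summons: premise 6 gives O(~update_summons ⊃ obtain_consent) and premise 11 gives O(update_summons ⊃ obtain_consent), so O(obtain_consent) either way.
Premise 8 is O(~submit_ledger ⊃ ~obtain_consent); contrapositively O(obtain_consent ⊃ submit_ledger). Since O(obtain_consent) holds, K gives O(submit_ledger).
Premise 4 is O(~encrypt_permit ⊃ ~submit_ledger); contrapositively O(submit_ledger ⊃ encrypt_permit). Since O(submit_ledger) holds, K gives O(encrypt_permit).
Premise 1 is O(encrypt_permit ⊃ seal_roster); since O(encrypt_permit), deontic closure gives O(seal_roster).
Premise 5 is O(~countersign_invoice ⊃ ~seal_roster); contrapositively O(seal_roster ⊃ countersign_invoice). Since O(seal_roster) holds, K gives O(countersign_invoice).
So O(countersign_invoice) holds — countersign_invoice is obligatory. None of the other listed options is made obligatory by any chain of premises.

countersign_invoice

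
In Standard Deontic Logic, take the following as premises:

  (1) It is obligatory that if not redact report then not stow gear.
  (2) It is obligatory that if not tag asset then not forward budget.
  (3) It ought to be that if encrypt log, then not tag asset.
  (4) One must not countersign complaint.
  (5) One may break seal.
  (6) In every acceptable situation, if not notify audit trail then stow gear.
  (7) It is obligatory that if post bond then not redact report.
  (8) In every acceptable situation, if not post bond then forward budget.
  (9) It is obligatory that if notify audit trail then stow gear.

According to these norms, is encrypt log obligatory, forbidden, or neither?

Forbidden

Premises 6 and 9 are O(¬notify_audit_trail → stow_gear) and O(notify_audit_trail → stow_gear); every ideal world satisfies ¬notify_audit_trail or notify_audit_trail, so in either case stow_gear holds — hence O(stow_gear).
Premise 1 is O(¬redact_report → ¬stow_gear); contrapositively O(stow_gear → redact_report). Since O(stow_gear) holds, K gives O(redact_report).
The contrapositive of premise 7 (O(post_bond → ¬redact_report)) is O(redact_report → ¬post_bond), and O(redact_report) is already established, so O(¬post_bond).
Applying K to premise 8 (O(¬post_bond → forward_budget)) and O(¬post_bond) yields O(forward_budget).
Premise 2 is O(¬tag_asset → ¬forward_budget); contrapositively O(forward_budget → tag_asset). Since O(forward_budget) holds, K gives O(tag_asset).
Premise 3, O(encrypt_log → ¬tag_asset), contraposes to O(tag_asset → ¬encrypt_log); with O(tag_asset) we get O(¬encrypt_log).
Premises 4, 5 do not contribute to this derivation.
Thus O(¬encrypt_log), which is F(encrypt_log): encrypt_log is forbidden.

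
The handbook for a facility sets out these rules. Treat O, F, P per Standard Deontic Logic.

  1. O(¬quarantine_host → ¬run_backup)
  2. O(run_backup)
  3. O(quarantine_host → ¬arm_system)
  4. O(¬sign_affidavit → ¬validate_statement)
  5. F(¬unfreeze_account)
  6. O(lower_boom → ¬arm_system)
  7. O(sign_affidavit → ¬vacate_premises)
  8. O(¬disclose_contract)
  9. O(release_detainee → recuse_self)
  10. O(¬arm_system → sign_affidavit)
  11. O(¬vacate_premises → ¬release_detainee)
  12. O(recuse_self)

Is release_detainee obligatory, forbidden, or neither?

From premise 2 we have O(run_backup).
Premise 1 is O(¬quarantine_host → ¬run_backup); contrapositively O(run_backup → quarantine_host). Since O(run_backup) holds, K gives O(quarantine_host).
Premise 3 is O(quarantine_host → ¬arm_system); since O(quarantine_host), deontic closure gives O(¬arm_system).
With premise 10, O(¬arm_system → sign_affidavit), the K-axiom yields O(sign_affidavit).
Applying K to premise 7 (O(sign_affidavit → ¬vacate_premises)) and O(sign_affidavit) yields O(¬vacate_premises).
Premise 11 is O(¬vacate_premises → ¬release_detainee); since O(¬vacate_premises), deontic closure gives O(¬release_detainee).
Premises 4, 5, 6, 8, 9, 12 do not contribute to this derivation.
Thus O(¬release_detainee), which is F(release_detainee): release_detainee is forbidden.

Forbidden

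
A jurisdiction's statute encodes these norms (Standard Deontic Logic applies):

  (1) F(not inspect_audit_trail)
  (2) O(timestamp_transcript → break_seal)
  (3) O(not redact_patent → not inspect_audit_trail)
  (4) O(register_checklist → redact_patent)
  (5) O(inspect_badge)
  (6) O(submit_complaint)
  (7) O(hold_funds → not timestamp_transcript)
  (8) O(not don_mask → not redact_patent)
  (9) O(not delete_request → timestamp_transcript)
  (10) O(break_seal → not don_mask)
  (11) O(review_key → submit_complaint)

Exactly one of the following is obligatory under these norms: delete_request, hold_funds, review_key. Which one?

Premise 1 is F(not inspect_audit_trail), i.e. O(inspect_audit_trail).
The contrapositive of premise 3 (O(not redact_patent → not inspect_audit_trail)) is O(inspect_audit_trail → redact_patent), and O(inspect_audit_trail) is already established, so O(redact_patent).
The contrapositive of premise 8 (O(not don_mask → not redact_patent)) is O(redact_patent → don_mask), and O(redact_patent) is already established, so O(don_mask).
Premise 10, O(break_seal → not don_mask), contraposes to O(don_mask → not break_seal); with O(don_mask) we get O(not break_seal).
The contrapositive of premise 2 (O(timestamp_transcript → break_seal)) is O(not break_seal → not timestamp_transcript), and O(not break_seal) is already established, so O(not timestamp_transcript).
The contrapositive of premise 9 (O(not delete_request → timestamp_transcript)) is O(not timestamp_transcript → delete_request), and O(not timestamp_transcript) is already established, so O(delete_request).
So O(delete_request) holds — delete_request is obligatory. None of the other listed options is made obligatory by any chain of premises.

delete_request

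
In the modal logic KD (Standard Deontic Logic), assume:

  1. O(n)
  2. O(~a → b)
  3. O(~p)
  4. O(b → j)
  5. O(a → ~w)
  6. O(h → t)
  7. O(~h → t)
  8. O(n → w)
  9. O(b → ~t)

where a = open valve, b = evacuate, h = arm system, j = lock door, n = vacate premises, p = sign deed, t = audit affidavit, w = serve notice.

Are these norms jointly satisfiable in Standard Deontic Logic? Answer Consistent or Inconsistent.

Premises 6 and 7 cover both cases: O(h → t) and O(~h → t). Since h ∨ ~h is a tautology, O(t) follows.
Premise 9 is O(b → ~t); contrapositively O(t → ~b). Since O(t) holds, K gives O(~b).
The contrapositive of premise 2 (O(~a → b)) is O(~b → a), and O(~b) is already established, so O(a).
From O(a) and premise 5, O(a → ~w), we obtain O(~w).
Premise 8 is O(n → w); contrapositively O(~w → ~n). Since O(~w) holds, K gives O(~n).
However, premise 1 gives O(n).
We now have both O(~n) and O(n) — n is simultaneously obligatory and forbidden, violating the D-axiom.

Inconsistent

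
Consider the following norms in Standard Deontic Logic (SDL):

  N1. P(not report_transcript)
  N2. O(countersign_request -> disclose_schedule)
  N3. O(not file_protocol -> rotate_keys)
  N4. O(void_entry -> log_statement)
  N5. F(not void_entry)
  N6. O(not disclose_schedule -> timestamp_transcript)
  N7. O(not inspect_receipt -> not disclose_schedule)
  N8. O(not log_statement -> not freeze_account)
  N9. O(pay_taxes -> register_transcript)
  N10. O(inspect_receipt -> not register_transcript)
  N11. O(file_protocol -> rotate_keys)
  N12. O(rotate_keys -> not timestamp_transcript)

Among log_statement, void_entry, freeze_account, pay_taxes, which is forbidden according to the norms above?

pay_taxes

By case analysis on file_protocol: premise 11 gives O(file_protocol -> rotate_keys) and premise 3 gives O(not file_protocol -> rotate_keys), so O(rotate_keys) either way.
Premise 12 is O(rotate_keys -> not timestamp_transcript); since O(rotate_keys), deontic closure gives O(not timestamp_transcript).
The contrapositive of premise 6 (O(not disclose_schedule -> timestamp_transcript)) is O(not timestamp_transcript -> disclose_schedule), and O(not timestamp_transcript) is already established, so O(disclose_schedule).
Premise 7, O(not inspect_receipt -> not disclose_schedule), contraposes to O(disclose_schedule -> inspect_receipt); with O(disclose_schedule) we get O(inspect_receipt).
Premise 10 is O(inspect_receipt -> not register_transcript); since O(inspect_receipt), deontic closure gives O(not register_transcript).
Premise 9 is O(pay_taxes -> register_transcript); contrapositively O(not register_transcript -> not pay_taxes). Since O(not register_transcript) holds, K gives O(not pay_taxes).
So O(not pay_taxes) holds, i.e. pay_taxes is forbidden. None of the other listed options is forbidden under the premises.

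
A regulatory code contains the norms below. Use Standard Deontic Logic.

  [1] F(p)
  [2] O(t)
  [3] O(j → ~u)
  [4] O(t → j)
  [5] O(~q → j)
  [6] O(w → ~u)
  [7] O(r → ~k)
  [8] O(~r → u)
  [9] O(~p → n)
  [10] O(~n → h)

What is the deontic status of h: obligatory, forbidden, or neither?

Premise 10 is O(~n → h), but O(~n) is not derivable from the premises, so it does not yield O(h).
No premise or chain of K-axiom applications forces O(h), and none forces O(~h). So h is neither obligatory nor forbidden under these norms.

Neither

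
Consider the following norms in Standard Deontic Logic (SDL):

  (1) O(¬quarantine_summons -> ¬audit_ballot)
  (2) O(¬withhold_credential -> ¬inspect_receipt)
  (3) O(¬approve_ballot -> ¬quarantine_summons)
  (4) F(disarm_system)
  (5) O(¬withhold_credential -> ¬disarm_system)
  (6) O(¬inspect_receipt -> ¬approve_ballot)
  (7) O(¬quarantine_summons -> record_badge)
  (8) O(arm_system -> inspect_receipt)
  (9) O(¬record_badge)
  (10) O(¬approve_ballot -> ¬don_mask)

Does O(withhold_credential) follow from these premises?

Premise 9 states O(¬record_badge) outright.
Premise 7, O(¬quarantine_summons -> record_badge), contraposes to O(¬record_badge -> quarantine_summons); with O(¬record_badge) we get O(quarantine_summons).
The contrapositive of premise 3 (O(¬approve_ballot -> ¬quarantine_summons)) is O(quarantine_summons -> approve_ballot), and O(quarantine_summons) is already established, so O(approve_ballot).
Premise 6, O(¬inspect_receipt -> ¬approve_ballot), contraposes to O(approve_ballot -> inspect_receipt); with O(approve_ballot) we get O(inspect_receipt).
Premise 2, O(¬withhold_credential -> ¬inspect_receipt), contraposes to O(inspect_receipt -> withhold_credential); with O(inspect_receipt) we get O(withhold_credential).
Premises 1, 4, 5, 8, 10 do not contribute to this derivation.
So O(withhold_credential) follows.

Yes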